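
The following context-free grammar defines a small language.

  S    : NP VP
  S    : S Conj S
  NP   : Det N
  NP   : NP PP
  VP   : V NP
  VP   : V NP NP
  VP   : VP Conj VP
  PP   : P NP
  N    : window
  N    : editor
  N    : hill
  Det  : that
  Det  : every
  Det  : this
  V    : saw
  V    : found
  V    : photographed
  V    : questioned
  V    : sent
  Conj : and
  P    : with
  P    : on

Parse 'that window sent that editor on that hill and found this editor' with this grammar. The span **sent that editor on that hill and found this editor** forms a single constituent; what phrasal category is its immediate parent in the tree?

S

[S [NP [Det that] [N window]] [VP [VP [V sent] [NP [NP [Det that] [N editor]] [PP [P on] [NP [Det that] [N hill]]]]] [Conj and] [VP [V found] [NP [Det this] [N editor]]]]]
The span 'sent that editor on that hill and found this editor' is the VP node built by VP → VP Conj VP.
Its mother is the S built by S → NP VP.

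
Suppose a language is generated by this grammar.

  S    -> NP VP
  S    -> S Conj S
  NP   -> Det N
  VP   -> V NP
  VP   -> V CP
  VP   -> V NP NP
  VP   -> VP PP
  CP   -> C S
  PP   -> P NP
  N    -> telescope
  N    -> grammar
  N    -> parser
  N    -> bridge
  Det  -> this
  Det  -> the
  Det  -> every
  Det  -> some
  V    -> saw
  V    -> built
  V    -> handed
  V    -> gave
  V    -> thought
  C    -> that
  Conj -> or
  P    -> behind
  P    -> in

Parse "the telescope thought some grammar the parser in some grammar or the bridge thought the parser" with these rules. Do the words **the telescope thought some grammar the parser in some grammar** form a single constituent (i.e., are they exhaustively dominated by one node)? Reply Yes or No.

Yes

[S [S [NP [Det the] [N telescope]] [VP [VP [V thought] [NP [Det some] [N grammar]] [NP [Det the] [N parser]]] [PP [P in] [NP [Det some] [N grammar]]]]] [Conj or] [S [NP [Det the] [N bridge]] [VP [V thought] [NP [Det the] [N parser]]]]]
The words 'the telescope thought some grammar the parser in some grammar' are exhaustively dominated by a single S node (built by S → NP VP), so they form a constituent.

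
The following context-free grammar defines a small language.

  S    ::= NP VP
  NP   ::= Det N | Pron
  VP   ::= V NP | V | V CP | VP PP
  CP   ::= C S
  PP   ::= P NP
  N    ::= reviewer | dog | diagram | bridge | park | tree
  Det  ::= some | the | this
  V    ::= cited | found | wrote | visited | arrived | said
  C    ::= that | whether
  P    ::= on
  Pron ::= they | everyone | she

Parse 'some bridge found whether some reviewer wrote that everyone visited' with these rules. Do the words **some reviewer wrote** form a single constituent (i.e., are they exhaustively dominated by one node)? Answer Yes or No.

No

[S [NP [Det some] [N bridge]] [VP [V found] [CP [C whether] [S [NP [Det some] [N reviewer]] [VP [V wrote] [CP [C that] [S [NP [Pron everyone]] [VP [V visited]]]]]]]]]
The smallest constituent containing 'some reviewer wrote' is the S spanning 'some reviewer wrote that everyone visited'; no single node in the tree dominates exactly the given words.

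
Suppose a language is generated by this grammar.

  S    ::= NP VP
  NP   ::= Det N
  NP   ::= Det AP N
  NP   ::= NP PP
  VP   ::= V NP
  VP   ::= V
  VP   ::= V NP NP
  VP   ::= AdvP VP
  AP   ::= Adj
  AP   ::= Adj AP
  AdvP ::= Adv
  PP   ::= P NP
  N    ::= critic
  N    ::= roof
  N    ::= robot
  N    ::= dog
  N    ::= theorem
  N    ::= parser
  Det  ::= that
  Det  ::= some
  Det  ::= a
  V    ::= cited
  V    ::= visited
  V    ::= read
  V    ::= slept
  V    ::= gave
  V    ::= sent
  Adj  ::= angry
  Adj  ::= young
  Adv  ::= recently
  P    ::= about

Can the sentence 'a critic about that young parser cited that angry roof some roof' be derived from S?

Grammatical

S
  NP
    NP
      Det: a
      N: critic
    PP
      P: about
      NP
        Det: that
        AP
          Adj: young
        N: parser
  VP
    V: cited
    NP
      Det: that
      AP
        Adj: angry
      N: roof
    NP
      Det: some
      N: roof
Every word is introduced by a lexical rule and the phrasal rules combine the resulting categories into a single S.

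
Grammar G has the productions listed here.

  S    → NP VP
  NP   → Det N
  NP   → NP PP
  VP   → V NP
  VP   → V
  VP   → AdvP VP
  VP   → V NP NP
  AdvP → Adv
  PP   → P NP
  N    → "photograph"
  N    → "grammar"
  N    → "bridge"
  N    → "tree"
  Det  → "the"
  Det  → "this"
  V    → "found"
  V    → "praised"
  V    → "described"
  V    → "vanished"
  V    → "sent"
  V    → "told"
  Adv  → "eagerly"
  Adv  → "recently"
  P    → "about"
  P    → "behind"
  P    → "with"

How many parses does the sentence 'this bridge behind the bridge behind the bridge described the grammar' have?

The two bracketings:
[S [NP [NP [Det this] [N bridge]] [PP [P behind] [NP [NP [Det the] [N bridge]] [PP [P behind] [NP [Det the] [N bridge]]]]]] [VP [V described] [NP [Det the] [N grammar]]]]
[S [NP [NP [NP [Det this] [N bridge]] [PP [P behind] [NP [Det the] [N bridge]]]] [PP [P behind] [NP [Det the] [N bridge]]]] [VP [V described] [NP [Det the] [N grammar]]]]
The trees differ in how a recursive rule is bracketed over the same span.

2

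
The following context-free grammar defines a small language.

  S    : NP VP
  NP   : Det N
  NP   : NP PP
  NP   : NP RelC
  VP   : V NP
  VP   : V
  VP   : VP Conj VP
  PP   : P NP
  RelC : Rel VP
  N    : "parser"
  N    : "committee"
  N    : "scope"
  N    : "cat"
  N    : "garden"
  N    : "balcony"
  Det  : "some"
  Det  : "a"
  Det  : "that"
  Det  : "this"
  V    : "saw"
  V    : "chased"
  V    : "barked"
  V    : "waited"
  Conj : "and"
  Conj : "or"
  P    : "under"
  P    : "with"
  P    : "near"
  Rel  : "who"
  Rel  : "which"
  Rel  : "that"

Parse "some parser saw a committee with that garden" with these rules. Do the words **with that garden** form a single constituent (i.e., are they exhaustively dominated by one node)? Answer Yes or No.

[S [NP [Det some] [N parser]] [VP [V saw] [NP [NP [Det a] [N committee]] [PP [P with] [NP [Det that] [N garden]]]]]]
The words 'with that garden' are exhaustively dominated by a single PP node (built by PP → P NP), so they form a constituent.

Yes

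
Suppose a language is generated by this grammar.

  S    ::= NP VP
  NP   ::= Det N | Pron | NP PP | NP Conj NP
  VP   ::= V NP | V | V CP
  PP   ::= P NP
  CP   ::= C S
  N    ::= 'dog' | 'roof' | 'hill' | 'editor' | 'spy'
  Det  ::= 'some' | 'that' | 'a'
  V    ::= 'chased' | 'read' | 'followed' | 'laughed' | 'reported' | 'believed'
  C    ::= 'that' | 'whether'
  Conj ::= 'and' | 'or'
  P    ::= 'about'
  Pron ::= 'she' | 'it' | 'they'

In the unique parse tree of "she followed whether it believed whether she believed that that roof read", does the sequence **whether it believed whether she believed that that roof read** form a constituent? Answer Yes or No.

[S [NP [Pron she]] [VP [V followed] [CP [C whether] [S [NP [Pron it]] [VP [V believed] [CP [C whether] [S [NP [Pron she]] [VP [V believed] [CP [C that] [S [NP [Det that] [N roof]] [VP [V read]]]]]]]]]]]]
The words 'whether it believed whether she believed that that roof read' are exhaustively dominated by a single CP node (built by CP → C S), so they form a constituent.

Yes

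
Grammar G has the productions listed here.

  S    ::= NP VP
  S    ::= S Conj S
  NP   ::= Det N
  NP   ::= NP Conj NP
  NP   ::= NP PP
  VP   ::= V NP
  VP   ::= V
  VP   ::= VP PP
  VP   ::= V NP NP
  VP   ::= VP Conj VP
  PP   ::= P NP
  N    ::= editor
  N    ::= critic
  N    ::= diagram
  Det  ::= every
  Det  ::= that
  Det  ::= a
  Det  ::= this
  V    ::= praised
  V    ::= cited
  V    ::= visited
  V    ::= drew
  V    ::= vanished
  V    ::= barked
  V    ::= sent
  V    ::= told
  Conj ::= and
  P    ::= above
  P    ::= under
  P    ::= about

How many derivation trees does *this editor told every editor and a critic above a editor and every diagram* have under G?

Two of the 6 distinct bracketings:
[S [NP [Det this] [N editor]] [VP [V told] [NP [NP [Det every] [N editor]] [Conj and] [NP [NP [NP [Det a] [N critic]] [PP [P above] [NP [Det a] [N editor]]]] [Conj and] [NP [Det every] [N diagram]]]]]]
[S [NP [Det this] [N editor]] [VP [V told] [NP [NP [Det every] [N editor]] [Conj and] [NP [NP [Det a] [N critic]] [PP [P above] [NP [NP [Det a] [N editor]] [Conj and] [NP [Det every] [N diagram]]]]]]]]
The trees differ in how a recursive rule is bracketed over the same span.

6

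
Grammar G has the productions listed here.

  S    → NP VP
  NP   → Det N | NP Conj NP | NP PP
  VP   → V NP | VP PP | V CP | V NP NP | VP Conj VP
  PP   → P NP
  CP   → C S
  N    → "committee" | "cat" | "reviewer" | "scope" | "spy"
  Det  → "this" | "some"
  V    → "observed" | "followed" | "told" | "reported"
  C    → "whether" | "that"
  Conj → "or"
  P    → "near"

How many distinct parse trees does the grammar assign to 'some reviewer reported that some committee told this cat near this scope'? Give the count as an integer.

Two of the 3 distinct bracketings:
[S [NP [Det some] [N reviewer]] [VP [VP [V reported] [CP [C that] [S [NP [Det some] [N committee]] [VP [V told] [NP [Det this] [N cat]]]]]] [PP [P near] [NP [Det this] [N scope]]]]]
[S [NP [Det some] [N reviewer]] [VP [V reported] [CP [C that] [S [NP [Det some] [N committee]] [VP [V told] [NP [NP [Det this] [N cat]] [PP [P near] [NP [Det this] [N scope]]]]]]]]]
The difference turns on whether NP → NP PP is used at the relevant span, versus an alternative expansion of NP.

3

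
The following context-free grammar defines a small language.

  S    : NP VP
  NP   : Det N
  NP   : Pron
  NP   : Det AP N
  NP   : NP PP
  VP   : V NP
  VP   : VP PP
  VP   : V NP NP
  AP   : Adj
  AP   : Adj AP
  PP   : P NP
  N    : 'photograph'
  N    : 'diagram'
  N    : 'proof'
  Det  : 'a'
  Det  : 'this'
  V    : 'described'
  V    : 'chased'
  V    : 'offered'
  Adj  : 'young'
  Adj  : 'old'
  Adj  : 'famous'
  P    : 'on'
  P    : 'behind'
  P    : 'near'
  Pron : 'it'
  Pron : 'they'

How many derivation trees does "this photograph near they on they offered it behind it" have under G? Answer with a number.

4

Two of the 4 distinct bracketings:
[S [NP [NP [Det this] [N photograph]] [PP [P near] [NP [NP [Pron they]] [PP [P on] [NP [Pron they]]]]]] [VP [V offered] [NP [NP [Pron it]] [PP [P behind] [NP [Pron it]]]]]]
[S [NP [NP [Det this] [N photograph]] [PP [P near] [NP [NP [Pron they]] [PP [P on] [NP [Pron they]]]]]] [VP [VP [V offered] [NP [Pron it]]] [PP [P behind] [NP [Pron it]]]]]
The difference turns on whether VP → VP PP is used at the relevant span, versus an alternative expansion of VP.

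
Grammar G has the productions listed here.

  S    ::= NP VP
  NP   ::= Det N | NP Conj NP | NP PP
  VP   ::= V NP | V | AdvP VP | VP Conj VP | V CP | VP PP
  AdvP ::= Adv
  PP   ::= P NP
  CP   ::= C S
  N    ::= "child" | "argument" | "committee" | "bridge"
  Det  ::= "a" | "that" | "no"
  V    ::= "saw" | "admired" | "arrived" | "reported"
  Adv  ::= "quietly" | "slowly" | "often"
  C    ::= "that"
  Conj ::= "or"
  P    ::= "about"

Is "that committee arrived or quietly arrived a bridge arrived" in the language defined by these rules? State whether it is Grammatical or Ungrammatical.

For S → NP VP, the only prefix that parses as NP is 'that committee', but the remainder 'arrived or quietly arrived a bridge arrived' is not a VP under these rules.

Ungrammatical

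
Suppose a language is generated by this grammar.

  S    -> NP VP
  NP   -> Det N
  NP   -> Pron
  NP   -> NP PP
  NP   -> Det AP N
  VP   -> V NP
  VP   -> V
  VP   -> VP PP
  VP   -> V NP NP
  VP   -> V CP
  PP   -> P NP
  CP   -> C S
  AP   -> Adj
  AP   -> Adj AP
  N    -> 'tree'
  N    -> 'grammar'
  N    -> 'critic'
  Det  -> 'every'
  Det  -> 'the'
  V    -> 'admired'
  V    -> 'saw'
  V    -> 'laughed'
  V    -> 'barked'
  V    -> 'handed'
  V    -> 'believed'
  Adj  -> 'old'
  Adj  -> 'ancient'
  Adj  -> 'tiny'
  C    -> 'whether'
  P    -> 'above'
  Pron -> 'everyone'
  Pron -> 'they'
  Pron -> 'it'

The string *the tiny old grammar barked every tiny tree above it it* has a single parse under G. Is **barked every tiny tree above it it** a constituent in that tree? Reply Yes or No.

[S [NP [Det the] [AP [Adj tiny] [AP [Adj old]]] [N grammar]] [VP [V barked] [NP [NP [Det every] [AP [Adj tiny]] [N tree]] [PP [P above] [NP [Pron it]]]] [NP [Pron it]]]]
The words 'barked every tiny tree above it it' are exhaustively dominated by a single VP node (built by VP → V NP NP), so they form a constituent.

Yes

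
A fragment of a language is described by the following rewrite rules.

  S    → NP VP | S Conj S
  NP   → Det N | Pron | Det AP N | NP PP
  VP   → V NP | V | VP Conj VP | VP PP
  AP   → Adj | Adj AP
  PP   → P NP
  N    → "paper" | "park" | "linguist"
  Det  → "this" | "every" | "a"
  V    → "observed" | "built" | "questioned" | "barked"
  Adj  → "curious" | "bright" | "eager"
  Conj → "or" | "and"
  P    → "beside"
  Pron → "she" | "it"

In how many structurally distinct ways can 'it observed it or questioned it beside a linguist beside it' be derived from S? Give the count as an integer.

9

Two of the 9 distinct bracketings:
[S [NP [Pron it]] [VP [VP [V observed] [NP [Pron it]]] [Conj or] [VP [V questioned] [NP [NP [Pron it]] [PP [P beside] [NP [NP [Det a] [N linguist]] [PP [P beside] [NP [Pron it]]]]]]]]]
[S [NP [Pron it]] [VP [VP [V observed] [NP [Pron it]]] [Conj or] [VP [V questioned] [NP [NP [NP [Pron it]] [PP [P beside] [NP [Det a] [N linguist]]]] [PP [P beside] [NP [Pron it]]]]]]]
The trees differ in how a recursive rule is bracketed over the same span.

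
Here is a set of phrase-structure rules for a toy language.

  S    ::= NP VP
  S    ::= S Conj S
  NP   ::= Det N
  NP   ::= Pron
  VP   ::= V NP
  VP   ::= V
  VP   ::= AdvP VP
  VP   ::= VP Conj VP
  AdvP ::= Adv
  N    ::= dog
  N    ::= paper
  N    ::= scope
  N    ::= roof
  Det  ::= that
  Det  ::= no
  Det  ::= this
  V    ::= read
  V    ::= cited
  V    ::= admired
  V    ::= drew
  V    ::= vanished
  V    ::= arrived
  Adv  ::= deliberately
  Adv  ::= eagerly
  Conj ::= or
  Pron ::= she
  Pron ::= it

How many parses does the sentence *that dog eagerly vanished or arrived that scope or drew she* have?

5

Two of the 5 distinct bracketings:
[S [NP [Det that] [N dog]] [VP [AdvP [Adv eagerly]] [VP [VP [V vanished]] [Conj or] [VP [VP [V arrived] [NP [Det that] [N scope]]] [Conj or] [VP [V drew] [NP [Pron she]]]]]]]
[S [NP [Det that] [N dog]] [VP [AdvP [Adv eagerly]] [VP [VP [VP [V vanished]] [Conj or] [VP [V arrived] [NP [Det that] [N scope]]]] [Conj or] [VP [V drew] [NP [Pron she]]]]]]
The trees differ in how a recursive rule is bracketed over the same span.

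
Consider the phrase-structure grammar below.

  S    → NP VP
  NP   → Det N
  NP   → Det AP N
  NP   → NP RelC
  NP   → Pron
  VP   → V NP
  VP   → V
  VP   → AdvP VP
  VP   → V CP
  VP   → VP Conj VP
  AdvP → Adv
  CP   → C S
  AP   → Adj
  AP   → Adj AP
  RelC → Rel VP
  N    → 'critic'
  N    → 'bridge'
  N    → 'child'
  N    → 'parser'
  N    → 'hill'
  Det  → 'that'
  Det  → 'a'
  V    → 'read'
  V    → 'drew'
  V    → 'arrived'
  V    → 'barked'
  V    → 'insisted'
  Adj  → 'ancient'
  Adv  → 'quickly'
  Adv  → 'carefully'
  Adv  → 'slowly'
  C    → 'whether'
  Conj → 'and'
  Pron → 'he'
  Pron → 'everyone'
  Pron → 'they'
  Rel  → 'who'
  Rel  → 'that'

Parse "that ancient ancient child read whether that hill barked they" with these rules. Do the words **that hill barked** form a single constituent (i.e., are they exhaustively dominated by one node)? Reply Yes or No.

No

[S [NP [Det that] [AP [Adj ancient] [AP [Adj ancient]]] [N child]] [VP [V read] [CP [C whether] [S [NP [Det that] [N hill]] [VP [V barked] [NP [Pron they]]]]]]]
The smallest constituent containing 'that hill barked' is the S spanning 'that hill barked they'; no single node in the tree dominates exactly the given words.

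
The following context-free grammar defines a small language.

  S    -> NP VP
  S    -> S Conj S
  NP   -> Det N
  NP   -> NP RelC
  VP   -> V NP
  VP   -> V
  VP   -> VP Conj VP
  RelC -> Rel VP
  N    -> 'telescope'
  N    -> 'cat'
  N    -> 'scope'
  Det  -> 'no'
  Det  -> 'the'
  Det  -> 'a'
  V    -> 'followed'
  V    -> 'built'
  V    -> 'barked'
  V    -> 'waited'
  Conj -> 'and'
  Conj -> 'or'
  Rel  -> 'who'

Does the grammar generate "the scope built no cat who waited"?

Grammatical

[S [NP [Det the] [N scope]] [VP [V built] [NP [NP [Det no] [N cat]] [RelC [Rel who] [VP [V waited]]]]]]
The bracketing above is licensed at every node by one of the given productions, with S at the root.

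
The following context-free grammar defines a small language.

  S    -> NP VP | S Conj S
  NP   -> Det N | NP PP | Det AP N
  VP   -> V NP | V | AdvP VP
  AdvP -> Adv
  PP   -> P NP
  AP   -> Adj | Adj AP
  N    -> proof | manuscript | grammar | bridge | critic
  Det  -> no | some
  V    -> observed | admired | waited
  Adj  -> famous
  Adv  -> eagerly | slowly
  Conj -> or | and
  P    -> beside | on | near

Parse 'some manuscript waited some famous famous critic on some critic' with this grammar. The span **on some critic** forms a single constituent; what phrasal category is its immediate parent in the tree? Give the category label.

NP

[S [NP [Det some] [N manuscript]] [VP [V waited] [NP [NP [Det some] [AP [Adj famous] [AP [Adj famous]]] [N critic]] [PP [P on] [NP [Det some] [N critic]]]]]]
The span 'on some critic' is the PP node built by PP → P NP.
Its mother is the NP built by NP → NP PP.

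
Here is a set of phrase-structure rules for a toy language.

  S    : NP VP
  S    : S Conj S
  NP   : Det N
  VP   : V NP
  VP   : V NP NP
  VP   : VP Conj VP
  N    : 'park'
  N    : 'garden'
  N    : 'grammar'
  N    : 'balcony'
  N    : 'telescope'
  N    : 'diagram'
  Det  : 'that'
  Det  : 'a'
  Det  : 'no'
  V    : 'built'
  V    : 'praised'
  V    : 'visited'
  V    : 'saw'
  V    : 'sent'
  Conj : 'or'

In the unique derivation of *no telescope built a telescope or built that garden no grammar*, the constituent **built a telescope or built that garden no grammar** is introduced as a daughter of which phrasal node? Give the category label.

S

[S [NP [Det no] [N telescope]] [VP [VP [V built] [NP [Det a] [N telescope]]] [Conj or] [VP [V built] [NP [Det that] [N garden]] [NP [Det no] [N grammar]]]]]
The span 'built a telescope or built that garden no grammar' is the VP node built by VP → VP Conj VP.
Its mother is the S built by S → NP VP.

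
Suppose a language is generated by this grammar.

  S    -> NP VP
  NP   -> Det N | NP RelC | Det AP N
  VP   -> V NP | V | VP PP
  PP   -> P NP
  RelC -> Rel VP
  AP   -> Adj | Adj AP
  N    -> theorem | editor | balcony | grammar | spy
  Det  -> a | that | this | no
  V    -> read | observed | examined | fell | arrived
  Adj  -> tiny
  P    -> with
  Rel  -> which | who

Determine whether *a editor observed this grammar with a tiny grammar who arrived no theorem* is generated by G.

Grammatical

S
  NP
    Det: a
    N: editor
  VP
    VP
      V: observed
      NP
        Det: this
        N: grammar
    PP
      P: with
      NP
        NP
          Det: a
          AP
            Adj: tiny
          N: grammar
        RelC
          Rel: who
          VP
            V: arrived
            NP
              Det: no
              N: theorem
Each bracket corresponds to one application of a listed rule, so the string is derivable from S.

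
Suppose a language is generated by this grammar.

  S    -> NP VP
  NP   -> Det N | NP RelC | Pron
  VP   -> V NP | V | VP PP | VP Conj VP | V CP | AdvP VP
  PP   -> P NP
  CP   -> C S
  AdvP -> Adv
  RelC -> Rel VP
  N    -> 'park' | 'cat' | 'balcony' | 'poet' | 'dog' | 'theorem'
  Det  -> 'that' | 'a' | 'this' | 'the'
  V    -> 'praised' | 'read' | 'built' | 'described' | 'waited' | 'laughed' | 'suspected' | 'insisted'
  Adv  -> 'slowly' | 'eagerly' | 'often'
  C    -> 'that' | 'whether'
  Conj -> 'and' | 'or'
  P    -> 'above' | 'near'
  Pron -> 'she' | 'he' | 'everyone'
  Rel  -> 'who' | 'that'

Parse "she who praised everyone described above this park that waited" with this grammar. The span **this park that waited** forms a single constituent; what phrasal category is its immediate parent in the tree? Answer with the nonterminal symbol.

PP

S
  NP
    NP
      Pron: she
    RelC
      Rel: who
      VP
        V: praised
        NP
          Pron: everyone
  VP
    VP
      V: described
    PP
      P: above
      NP
        NP
          Det: this
          N: park
        RelC
          Rel: that
          VP
            V: waited
The span 'this park that waited' is the NP node built by NP → NP RelC.
Its mother is the PP built by PP → P NP.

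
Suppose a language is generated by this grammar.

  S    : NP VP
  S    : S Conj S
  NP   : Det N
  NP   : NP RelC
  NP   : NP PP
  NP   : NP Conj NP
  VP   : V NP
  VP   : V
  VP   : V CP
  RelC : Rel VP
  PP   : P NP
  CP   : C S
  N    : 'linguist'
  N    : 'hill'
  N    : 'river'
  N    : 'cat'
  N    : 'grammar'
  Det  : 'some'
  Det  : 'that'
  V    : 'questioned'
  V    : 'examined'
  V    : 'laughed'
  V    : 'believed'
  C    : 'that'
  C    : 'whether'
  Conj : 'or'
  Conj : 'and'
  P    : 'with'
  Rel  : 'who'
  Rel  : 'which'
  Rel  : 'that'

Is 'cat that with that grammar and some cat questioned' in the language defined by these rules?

A C/Det/Rel word can never sit immediately before a P word in any string this grammar generates, so the substring 'that with' rules out a derivation.

Ungrammatical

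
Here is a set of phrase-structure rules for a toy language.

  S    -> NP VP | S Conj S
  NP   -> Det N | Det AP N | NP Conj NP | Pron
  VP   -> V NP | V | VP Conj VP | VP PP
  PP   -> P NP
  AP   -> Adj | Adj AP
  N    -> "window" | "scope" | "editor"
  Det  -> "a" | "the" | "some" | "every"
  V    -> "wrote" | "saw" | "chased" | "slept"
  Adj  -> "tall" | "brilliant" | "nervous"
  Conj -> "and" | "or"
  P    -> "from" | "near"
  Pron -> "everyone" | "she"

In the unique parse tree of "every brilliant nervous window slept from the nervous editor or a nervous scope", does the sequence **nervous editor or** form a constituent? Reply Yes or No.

No

[S [NP [Det every] [AP [Adj brilliant] [AP [Adj nervous]]] [N window]] [VP [VP [V slept]] [PP [P from] [NP [NP [Det the] [AP [Adj nervous]] [N editor]] [Conj or] [NP [Det a] [AP [Adj nervous]] [N scope]]]]]]
The smallest constituent containing 'nervous editor or' is the NP spanning 'the nervous editor or a nervous scope'; no single node in the tree dominates exactly the given words.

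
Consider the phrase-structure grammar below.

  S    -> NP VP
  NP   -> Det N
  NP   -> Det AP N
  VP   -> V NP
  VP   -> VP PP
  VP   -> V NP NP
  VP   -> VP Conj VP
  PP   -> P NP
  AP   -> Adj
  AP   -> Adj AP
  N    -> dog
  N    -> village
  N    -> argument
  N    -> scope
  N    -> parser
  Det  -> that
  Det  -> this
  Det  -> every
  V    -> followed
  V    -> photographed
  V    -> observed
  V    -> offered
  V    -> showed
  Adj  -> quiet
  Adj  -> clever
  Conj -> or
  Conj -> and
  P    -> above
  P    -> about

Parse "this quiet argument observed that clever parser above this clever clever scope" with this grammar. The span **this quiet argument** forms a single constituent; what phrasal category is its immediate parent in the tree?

S
  NP
    Det: this
    AP
      Adj: quiet
    N: argument
  VP
    VP
      V: observed
      NP
        Det: that
        AP
          Adj: clever
        N: parser
    PP
      P: above
      NP
        Det: this
        AP
          Adj: clever
          AP
            Adj: clever
        N: scope
The span 'this quiet argument' is the NP node built by NP → Det AP N.
Its mother is the S built by S → NP VP.

S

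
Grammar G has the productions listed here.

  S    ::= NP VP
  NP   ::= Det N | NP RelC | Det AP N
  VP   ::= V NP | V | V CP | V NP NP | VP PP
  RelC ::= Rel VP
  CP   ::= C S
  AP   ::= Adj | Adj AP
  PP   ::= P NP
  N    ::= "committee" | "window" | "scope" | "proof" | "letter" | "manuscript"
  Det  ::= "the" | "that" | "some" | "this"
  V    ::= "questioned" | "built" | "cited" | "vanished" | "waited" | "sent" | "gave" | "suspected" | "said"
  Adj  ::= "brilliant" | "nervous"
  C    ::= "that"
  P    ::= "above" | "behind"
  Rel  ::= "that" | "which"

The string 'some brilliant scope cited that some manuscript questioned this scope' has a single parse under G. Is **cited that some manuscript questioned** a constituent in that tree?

No

[S [NP [Det some] [AP [Adj brilliant]] [N scope]] [VP [V cited] [CP [C that] [S [NP [Det some] [N manuscript]] [VP [V questioned] [NP [Det this] [N scope]]]]]]]
The smallest constituent containing 'cited that some manuscript questioned' is the VP spanning 'cited that some manuscript questioned this scope'; no single node in the tree dominates exactly the given words.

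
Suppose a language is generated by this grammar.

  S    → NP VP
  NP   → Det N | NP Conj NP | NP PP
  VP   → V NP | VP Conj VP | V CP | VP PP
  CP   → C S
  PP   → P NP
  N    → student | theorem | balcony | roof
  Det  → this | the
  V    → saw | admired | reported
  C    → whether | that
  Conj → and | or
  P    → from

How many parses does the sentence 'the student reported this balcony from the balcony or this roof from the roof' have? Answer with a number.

Two of the 10 distinct bracketings:
[S [NP [Det the] [N student]] [VP [V reported] [NP [NP [NP [Det this] [N balcony]] [PP [P from] [NP [Det the] [N balcony]]]] [Conj or] [NP [NP [Det this] [N roof]] [PP [P from] [NP [Det the] [N roof]]]]]]]
[S [NP [Det the] [N student]] [VP [V reported] [NP [NP [Det this] [N balcony]] [PP [P from] [NP [NP [Det the] [N balcony]] [Conj or] [NP [NP [Det this] [N roof]] [PP [P from] [NP [Det the] [N roof]]]]]]]]]
The trees differ in how a recursive rule is bracketed over the same span.

10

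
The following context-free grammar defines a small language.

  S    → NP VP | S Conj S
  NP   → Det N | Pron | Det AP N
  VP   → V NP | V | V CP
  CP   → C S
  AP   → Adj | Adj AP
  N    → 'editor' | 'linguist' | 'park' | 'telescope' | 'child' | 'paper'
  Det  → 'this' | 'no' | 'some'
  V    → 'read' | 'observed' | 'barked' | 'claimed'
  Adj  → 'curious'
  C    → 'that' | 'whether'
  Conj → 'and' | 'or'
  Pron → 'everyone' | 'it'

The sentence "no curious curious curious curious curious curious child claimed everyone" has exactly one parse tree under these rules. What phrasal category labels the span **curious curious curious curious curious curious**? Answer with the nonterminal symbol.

S
  NP
    Det: no
    AP
      Adj: curious
      AP
        Adj: curious
        AP
          Adj: curious
          AP
            Adj: curious
            AP
              Adj: curious
              AP
                Adj: curious
    N: child
  VP
    V: claimed
    NP
      Pron: everyone
The span 'curious curious curious curious curious curious' is the AP node built by AP → Adj AP.

AP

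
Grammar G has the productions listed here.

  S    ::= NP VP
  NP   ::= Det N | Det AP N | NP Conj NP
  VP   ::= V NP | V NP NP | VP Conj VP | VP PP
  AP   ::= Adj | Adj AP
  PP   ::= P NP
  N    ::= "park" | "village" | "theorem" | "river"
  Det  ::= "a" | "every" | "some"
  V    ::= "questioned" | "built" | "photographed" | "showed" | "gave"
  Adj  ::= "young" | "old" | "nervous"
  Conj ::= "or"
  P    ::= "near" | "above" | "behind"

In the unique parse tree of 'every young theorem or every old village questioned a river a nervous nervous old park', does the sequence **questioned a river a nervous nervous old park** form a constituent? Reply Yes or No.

[S [NP [NP [Det every] [AP [Adj young]] [N theorem]] [Conj or] [NP [Det every] [AP [Adj old]] [N village]]] [VP [V questioned] [NP [Det a] [N river]] [NP [Det a] [AP [Adj nervous] [AP [Adj nervous] [AP [Adj old]]]] [N park]]]]
The words 'questioned a river a nervous nervous old park' are exhaustively dominated by a single VP node (built by VP → V NP NP), so they form a constituent.

Yes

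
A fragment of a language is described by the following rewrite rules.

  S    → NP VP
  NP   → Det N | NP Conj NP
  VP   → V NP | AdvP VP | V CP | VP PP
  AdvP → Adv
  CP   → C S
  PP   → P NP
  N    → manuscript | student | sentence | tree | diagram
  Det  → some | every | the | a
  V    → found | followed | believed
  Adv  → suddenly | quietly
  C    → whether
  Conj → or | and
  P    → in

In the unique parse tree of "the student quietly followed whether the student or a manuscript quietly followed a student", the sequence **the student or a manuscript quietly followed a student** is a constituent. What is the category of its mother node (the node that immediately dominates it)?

[S [NP [Det the] [N student]] [VP [AdvP [Adv quietly]] [VP [V followed] [CP [C whether] [S [NP [NP [Det the] [N student]] [Conj or] [NP [Det a] [N manuscript]]] [VP [AdvP [Adv quietly]] [VP [V followed] [NP [Det a] [N student]]]]]]]]]
The span 'the student or a manuscript quietly followed a student' is the S node built by S → NP VP.
Its mother is the CP built by CP → C S.

CP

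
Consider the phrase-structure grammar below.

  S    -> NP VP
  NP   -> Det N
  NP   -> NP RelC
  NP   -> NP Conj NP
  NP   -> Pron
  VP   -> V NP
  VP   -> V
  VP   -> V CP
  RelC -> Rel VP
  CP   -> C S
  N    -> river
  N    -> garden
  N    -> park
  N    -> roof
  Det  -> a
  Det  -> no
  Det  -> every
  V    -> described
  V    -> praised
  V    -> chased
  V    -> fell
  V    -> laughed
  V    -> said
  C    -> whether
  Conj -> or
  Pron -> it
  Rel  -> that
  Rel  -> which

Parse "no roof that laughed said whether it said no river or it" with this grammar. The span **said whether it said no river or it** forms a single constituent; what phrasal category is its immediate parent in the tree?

[S [NP [NP [Det no] [N roof]] [RelC [Rel that] [VP [V laughed]]]] [VP [V said] [CP [C whether] [S [NP [Pron it]] [VP [V said] [NP [NP [Det no] [N river]] [Conj or] [NP [Pron it]]]]]]]]
The span 'said whether it said no river or it' is the VP node built by VP → V CP.
Its mother is the S built by S → NP VP.

S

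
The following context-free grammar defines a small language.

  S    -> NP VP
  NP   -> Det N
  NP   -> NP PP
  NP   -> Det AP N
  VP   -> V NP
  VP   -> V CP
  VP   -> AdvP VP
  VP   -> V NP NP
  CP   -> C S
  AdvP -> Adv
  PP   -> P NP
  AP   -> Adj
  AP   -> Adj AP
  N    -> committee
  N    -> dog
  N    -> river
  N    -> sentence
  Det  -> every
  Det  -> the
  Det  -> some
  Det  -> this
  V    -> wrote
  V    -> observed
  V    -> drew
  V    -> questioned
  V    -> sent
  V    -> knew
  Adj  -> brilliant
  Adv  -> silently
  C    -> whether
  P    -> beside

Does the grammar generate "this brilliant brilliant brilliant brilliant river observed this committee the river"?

[S [NP [Det this] [AP [Adj brilliant] [AP [Adj brilliant] [AP [Adj brilliant] [AP [Adj brilliant]]]]] [N river]] [VP [V observed] [NP [Det this] [N committee]] [NP [Det the] [N river]]]]
Every word is introduced by a lexical rule and the phrasal rules combine the resulting categories into a single S.

Grammatical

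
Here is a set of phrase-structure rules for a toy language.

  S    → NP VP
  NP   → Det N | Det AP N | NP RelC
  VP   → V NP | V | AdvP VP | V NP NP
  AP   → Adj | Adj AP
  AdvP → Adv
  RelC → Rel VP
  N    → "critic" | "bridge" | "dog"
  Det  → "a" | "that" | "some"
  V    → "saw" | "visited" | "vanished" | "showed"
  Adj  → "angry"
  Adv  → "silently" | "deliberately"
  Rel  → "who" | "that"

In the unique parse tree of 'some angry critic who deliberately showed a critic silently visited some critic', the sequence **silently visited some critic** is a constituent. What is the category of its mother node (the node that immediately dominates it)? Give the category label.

S

S
  NP
    NP
      Det: some
      AP
        Adj: angry
      N: critic
    RelC
      Rel: who
      VP
        AdvP
          Adv: deliberately
        VP
          V: showed
          NP
            Det: a
            N: critic
  VP
    AdvP
      Adv: silently
    VP
      V: visited
      NP
        Det: some
        N: critic
The span 'silently visited some critic' is the VP node built by VP → AdvP VP.
Its mother is the S built by S → NP VP.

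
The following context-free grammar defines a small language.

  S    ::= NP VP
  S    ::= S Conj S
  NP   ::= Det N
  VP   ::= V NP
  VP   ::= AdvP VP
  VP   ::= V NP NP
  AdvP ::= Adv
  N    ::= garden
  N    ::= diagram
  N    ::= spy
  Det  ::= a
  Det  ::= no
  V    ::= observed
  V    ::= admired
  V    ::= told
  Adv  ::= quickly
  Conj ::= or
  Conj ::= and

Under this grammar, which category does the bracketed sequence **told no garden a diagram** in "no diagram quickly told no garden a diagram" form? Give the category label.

S
  NP
    Det: no
    N: diagram
  VP
    AdvP
      Adv: quickly
    VP
      V: told
      NP
        Det: no
        N: garden
      NP
        Det: a
        N: diagram
The span 'told no garden a diagram' is the VP node built by VP → V NP NP.

VP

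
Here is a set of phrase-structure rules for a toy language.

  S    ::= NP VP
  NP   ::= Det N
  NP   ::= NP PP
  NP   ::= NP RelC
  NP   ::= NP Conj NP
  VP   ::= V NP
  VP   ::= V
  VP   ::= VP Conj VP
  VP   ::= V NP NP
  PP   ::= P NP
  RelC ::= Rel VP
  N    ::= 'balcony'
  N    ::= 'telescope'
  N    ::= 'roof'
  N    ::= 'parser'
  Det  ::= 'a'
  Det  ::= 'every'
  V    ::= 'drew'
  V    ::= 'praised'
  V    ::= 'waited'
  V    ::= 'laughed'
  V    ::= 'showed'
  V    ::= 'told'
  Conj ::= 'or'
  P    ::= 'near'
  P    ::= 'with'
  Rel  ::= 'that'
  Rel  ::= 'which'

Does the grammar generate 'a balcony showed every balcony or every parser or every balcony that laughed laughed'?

For S → NP VP, the only prefix that parses as NP is 'a balcony', but the remainder 'showed every balcony or every parser or every balcony that laughed laughed' is not a VP under these rules.

Ungrammatical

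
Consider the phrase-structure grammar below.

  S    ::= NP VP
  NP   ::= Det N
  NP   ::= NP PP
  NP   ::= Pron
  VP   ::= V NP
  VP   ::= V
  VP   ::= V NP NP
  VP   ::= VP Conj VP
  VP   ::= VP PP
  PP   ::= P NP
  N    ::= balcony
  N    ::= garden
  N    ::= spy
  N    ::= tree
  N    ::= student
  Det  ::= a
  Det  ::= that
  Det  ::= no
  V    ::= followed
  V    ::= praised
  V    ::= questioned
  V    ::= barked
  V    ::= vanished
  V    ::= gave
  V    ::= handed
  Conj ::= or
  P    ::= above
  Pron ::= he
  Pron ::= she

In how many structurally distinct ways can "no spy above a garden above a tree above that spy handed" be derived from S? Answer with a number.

5

Two of the 5 distinct bracketings:
[S [NP [NP [Det no] [N spy]] [PP [P above] [NP [NP [Det a] [N garden]] [PP [P above] [NP [NP [Det a] [N tree]] [PP [P above] [NP [Det that] [N spy]]]]]]]] [VP [V handed]]]
[S [NP [NP [Det no] [N spy]] [PP [P above] [NP [NP [NP [Det a] [N garden]] [PP [P above] [NP [Det a] [N tree]]]] [PP [P above] [NP [Det that] [N spy]]]]]] [VP [V handed]]]
The trees differ in how a recursive rule is bracketed over the same span.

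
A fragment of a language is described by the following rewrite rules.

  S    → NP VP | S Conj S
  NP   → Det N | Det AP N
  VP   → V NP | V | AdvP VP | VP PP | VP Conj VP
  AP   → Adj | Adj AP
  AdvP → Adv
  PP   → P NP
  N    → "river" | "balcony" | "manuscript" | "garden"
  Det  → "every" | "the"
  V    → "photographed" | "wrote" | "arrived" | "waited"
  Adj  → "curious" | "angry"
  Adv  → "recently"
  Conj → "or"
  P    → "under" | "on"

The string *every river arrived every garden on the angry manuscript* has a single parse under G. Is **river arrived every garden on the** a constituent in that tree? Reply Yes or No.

[S [NP [Det every] [N river]] [VP [VP [V arrived] [NP [Det every] [N garden]]] [PP [P on] [NP [Det the] [AP [Adj angry]] [N manuscript]]]]]
The smallest constituent containing 'river arrived every garden on the' is the S spanning 'every river arrived every garden on the angry manuscript'; no single node in the tree dominates exactly the given words.

No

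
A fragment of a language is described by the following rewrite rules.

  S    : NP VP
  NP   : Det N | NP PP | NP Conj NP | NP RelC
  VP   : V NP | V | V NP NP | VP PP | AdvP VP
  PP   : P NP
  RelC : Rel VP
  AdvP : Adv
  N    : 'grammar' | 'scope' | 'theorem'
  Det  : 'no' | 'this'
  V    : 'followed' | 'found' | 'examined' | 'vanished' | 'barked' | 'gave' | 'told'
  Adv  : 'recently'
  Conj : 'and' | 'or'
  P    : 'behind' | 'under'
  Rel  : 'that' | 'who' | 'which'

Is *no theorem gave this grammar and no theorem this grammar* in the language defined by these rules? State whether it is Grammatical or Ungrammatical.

Grammatical

S
  NP
    Det: no
    N: theorem
  VP
    V: gave
    NP
      NP
        Det: this
        N: grammar
      Conj: and
      NP
        Det: no
        N: theorem
    NP
      Det: this
      N: grammar
Each bracket corresponds to one application of a listed rule, so the string is derivable from S.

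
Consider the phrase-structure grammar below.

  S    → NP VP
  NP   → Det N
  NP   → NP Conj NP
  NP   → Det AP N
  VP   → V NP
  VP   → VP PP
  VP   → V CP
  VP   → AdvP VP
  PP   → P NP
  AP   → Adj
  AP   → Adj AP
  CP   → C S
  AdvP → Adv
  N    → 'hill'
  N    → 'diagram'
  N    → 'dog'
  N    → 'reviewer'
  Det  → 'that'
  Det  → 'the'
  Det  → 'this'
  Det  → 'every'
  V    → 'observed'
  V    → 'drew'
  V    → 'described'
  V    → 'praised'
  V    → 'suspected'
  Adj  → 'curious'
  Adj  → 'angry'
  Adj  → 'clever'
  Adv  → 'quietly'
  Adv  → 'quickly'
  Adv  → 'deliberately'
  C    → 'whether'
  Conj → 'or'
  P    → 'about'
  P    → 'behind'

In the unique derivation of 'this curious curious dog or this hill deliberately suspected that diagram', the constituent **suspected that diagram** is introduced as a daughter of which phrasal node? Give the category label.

[S [NP [NP [Det this] [AP [Adj curious] [AP [Adj curious]]] [N dog]] [Conj or] [NP [Det this] [N hill]]] [VP [AdvP [Adv deliberately]] [VP [V suspected] [NP [Det that] [N diagram]]]]]
The span 'suspected that diagram' is the VP node built by VP → V NP.
Its mother is the VP built by VP → AdvP VP.

VP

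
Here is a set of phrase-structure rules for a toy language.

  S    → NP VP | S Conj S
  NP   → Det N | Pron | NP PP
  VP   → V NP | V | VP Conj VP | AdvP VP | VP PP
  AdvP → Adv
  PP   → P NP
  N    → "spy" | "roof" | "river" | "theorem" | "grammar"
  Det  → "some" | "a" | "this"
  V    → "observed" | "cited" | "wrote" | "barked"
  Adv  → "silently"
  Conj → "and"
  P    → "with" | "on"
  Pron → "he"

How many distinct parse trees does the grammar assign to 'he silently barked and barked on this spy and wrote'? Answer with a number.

Two of the 9 distinct bracketings:
[S [NP [Pron he]] [VP [VP [AdvP [Adv silently]] [VP [V barked]]] [Conj and] [VP [VP [VP [V barked]] [PP [P on] [NP [Det this] [N spy]]]] [Conj and] [VP [V wrote]]]]]
[S [NP [Pron he]] [VP [VP [VP [AdvP [Adv silently]] [VP [V barked]]] [Conj and] [VP [VP [V barked]] [PP [P on] [NP [Det this] [N spy]]]]] [Conj and] [VP [V wrote]]]]
The trees differ in how a recursive rule is bracketed over the same span.

9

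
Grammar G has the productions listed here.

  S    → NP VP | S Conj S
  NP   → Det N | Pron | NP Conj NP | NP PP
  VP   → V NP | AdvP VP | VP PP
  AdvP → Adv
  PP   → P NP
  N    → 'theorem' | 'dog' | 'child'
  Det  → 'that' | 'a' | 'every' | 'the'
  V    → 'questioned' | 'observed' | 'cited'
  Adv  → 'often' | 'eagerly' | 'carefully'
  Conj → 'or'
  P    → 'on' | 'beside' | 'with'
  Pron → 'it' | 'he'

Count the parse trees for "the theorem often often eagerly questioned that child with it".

Two of the 5 distinct bracketings:
[S [NP [Det the] [N theorem]] [VP [AdvP [Adv often]] [VP [AdvP [Adv often]] [VP [AdvP [Adv eagerly]] [VP [V questioned] [NP [NP [Det that] [N child]] [PP [P with] [NP [Pron it]]]]]]]]]
[S [NP [Det the] [N theorem]] [VP [AdvP [Adv often]] [VP [AdvP [Adv often]] [VP [AdvP [Adv eagerly]] [VP [VP [V questioned] [NP [Det that] [N child]]] [PP [P with] [NP [Pron it]]]]]]]]
The difference turns on whether NP → NP PP is used at the relevant span, versus an alternative expansion of NP.

5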